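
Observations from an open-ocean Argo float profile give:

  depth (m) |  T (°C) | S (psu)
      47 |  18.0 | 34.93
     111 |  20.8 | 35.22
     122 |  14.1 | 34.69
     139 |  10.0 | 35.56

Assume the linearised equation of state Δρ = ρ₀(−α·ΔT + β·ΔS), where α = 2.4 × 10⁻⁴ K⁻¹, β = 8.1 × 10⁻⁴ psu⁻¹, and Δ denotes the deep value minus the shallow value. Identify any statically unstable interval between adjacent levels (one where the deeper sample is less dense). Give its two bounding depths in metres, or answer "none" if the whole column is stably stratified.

47–111 m

Evaluate Δρ/ρ₀ = −αΔT + βΔS across each adjacent pair:
  47–111 m: −αΔT+βΔS = −(2.4 × 10⁻⁴)(+2.8)+(8.1 × 10⁻⁴)(+0.29) = -4.4 × 10⁻⁴ → UNSTABLE
  111–122 m: −αΔT+βΔS = −(2.4 × 10⁻⁴)(-6.7)+(8.1 × 10⁻⁴)(-0.53) = 1.2 × 10⁻³ → stable
  122–139 m: −αΔT+βΔS = −(2.4 × 10⁻⁴)(-4.1)+(8.1 × 10⁻⁴)(+0.87) = 1.7 × 10⁻³ → stable
The 47–111 m interval has Δρ < 0: lighter water underlies denser water.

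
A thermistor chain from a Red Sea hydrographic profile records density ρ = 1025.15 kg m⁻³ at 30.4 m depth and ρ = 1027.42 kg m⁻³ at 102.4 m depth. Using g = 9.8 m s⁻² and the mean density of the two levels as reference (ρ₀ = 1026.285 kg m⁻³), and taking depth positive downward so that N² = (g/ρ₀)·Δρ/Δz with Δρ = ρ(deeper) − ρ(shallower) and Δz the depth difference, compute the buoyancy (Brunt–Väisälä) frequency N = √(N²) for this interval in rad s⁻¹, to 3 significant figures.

Δρ = 1027.42 − 1025.15 = 2.27 kg m⁻³ over Δz = 102.4 − 30.4 = 72 m.
N² = (9.8/1026.285) × (2.27/72) = 3.0106 × 10⁻⁴ s⁻².
N = √(3.0106 × 10⁻⁴) = 0.017351 rad s⁻¹ ≈ 0.0174 rad s⁻¹.

0.0174 rad s⁻¹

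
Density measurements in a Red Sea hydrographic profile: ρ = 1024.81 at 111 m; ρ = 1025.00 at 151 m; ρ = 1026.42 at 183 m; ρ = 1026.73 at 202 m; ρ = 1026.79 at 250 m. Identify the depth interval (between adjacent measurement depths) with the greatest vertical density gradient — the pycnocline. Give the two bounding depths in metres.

151–183 m

Compute the density gradient over each adjacent pair:
  111–151 m: Δρ/Δz = 0.19/40 = 4.7 × 10⁻³ kg m⁻⁴
  151–183 m: Δρ/Δz = 1.42/32 = 0.044 kg m⁻⁴
  183–202 m: Δρ/Δz = 0.31/19 = 0.016 kg m⁻⁴
  202–250 m: Δρ/Δz = 0.06/48 = 1.3 × 10⁻³ kg m⁻⁴
The largest gradient is in the 151–183 m interval — the pycnocline.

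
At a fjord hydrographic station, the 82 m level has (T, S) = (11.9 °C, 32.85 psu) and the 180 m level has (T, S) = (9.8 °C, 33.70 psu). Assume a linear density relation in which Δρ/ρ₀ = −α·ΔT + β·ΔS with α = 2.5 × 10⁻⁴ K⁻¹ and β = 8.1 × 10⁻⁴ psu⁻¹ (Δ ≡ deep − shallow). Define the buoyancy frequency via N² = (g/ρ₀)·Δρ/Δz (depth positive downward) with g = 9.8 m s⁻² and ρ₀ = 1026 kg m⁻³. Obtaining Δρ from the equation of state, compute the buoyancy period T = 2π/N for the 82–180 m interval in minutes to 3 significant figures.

ΔT = -2.1 K, ΔS = +0.85 psu (deep − shallow).
Δρ/ρ₀ = −αΔT + βΔS = 5.25 × 10⁻⁴ + 6.885 × 10⁻⁴ = 1.2135 × 10⁻³, so Δρ ≈ 1.245 kg m⁻³.
N² = (g/ρ₀)·Δρ/Δz = g·(Δρ/ρ₀)/Δz = 9.8 × 1.2135 × 10⁻³ / 98 = 1.2135 × 10⁻⁴ s⁻².
N = √(1.2135 × 10⁻⁴) = 0.011016 rad s⁻¹ → T = 2π/N = 570.37 s = 9.5062 min ≈ 9.51 min.

9.51 min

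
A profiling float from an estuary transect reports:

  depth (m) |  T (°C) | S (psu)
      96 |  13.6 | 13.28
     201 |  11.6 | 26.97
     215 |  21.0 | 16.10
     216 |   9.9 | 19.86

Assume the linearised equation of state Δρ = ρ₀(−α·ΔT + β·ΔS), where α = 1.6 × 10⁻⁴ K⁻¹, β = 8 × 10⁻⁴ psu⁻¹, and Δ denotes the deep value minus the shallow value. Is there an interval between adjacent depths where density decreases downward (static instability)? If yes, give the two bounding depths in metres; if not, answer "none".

201–215 m

Evaluate Δρ/ρ₀ = −αΔT + βΔS across each adjacent pair:
  96–201 m: −αΔT+βΔS = −(1.6 × 10⁻⁴)(-2.0)+(8 × 10⁻⁴)(+13.69) = 0.011 → stable
  201–215 m: −αΔT+βΔS = −(1.6 × 10⁻⁴)(+9.4)+(8 × 10⁻⁴)(-10.87) = -0.010 → UNSTABLE
  215–216 m: −αΔT+βΔS = −(1.6 × 10⁻⁴)(-11.1)+(8 × 10⁻⁴)(+3.76) = 4.8 × 10⁻³ → stable
The 201–215 m interval has Δρ < 0: lighter water underlies denser water.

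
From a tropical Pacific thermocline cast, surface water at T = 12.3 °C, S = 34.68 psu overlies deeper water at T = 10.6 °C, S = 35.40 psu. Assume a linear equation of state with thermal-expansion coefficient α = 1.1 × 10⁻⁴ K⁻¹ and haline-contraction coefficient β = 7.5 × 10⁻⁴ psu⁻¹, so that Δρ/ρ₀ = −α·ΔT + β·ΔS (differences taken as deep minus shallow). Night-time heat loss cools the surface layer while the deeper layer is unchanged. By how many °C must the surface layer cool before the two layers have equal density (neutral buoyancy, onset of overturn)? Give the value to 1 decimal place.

6.6 °C

Neutral buoyancy requires Δρ = 0, i.e. −α(T_deep − T_surf′) + β(S_deep − S_surf) = 0.
T_surf′ = T_deep − (β/α)·ΔS = 10.6 − (7.5 × 10⁻⁴/1.1 × 10⁻⁴)·(+0.72) = 5.691 °C.
Cooling required: 12.3 − (5.691) = 6.609 °C.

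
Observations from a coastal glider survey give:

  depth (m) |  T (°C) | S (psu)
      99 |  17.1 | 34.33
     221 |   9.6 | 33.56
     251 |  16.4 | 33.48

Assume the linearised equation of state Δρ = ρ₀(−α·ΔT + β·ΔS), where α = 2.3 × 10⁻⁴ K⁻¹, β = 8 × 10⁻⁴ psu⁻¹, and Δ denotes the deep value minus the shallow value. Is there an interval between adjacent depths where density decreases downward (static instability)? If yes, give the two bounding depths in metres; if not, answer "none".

Evaluate Δρ/ρ₀ = −αΔT + βΔS across each adjacent pair:
  99–221 m: −αΔT+βΔS = −(2.3 × 10⁻⁴)(-7.5)+(8 × 10⁻⁴)(-0.77) = 1.1 × 10⁻³ → stable
  221–251 m: −αΔT+βΔS = −(2.3 × 10⁻⁴)(+6.8)+(8 × 10⁻⁴)(-0.08) = -1.6 × 10⁻³ → UNSTABLE
The 221–251 m interval has Δρ < 0: lighter water underlies denser water.

221–251 m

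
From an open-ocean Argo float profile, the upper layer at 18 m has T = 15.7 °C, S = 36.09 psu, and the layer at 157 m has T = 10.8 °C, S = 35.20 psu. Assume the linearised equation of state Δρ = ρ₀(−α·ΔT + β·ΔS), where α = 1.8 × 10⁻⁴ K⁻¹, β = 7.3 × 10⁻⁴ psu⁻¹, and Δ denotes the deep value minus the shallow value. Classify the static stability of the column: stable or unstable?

ΔT = 10.8 − 15.7 = -4.9 K and ΔS = 35.20 − 36.09 = -0.89 psu (deep − shallow).
−αΔT = 8.82 × 10⁻⁴; βΔS = -6.497 × 10⁻⁴; sum Δρ/ρ₀ = 2.323 × 10⁻⁴.
Δρ/ρ₀ > 0, so Δρ > 0: deeper water is denser → statically stable.

stable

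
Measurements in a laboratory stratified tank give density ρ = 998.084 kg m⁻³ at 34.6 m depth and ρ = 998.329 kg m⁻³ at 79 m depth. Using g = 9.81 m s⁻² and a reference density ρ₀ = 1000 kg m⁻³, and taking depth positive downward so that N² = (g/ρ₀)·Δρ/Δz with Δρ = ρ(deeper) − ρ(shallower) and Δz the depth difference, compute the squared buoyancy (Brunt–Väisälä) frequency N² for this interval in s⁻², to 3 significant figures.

5.41 × 10⁻⁵ s⁻²

Δρ = 998.329 − 998.084 = 0.245 kg m⁻³ over Δz = 79 − 34.6 = 44.4 m.
N² = (9.81/1000) × (0.245/44.4) = 5.4132 × 10⁻⁵ s⁻² ≈ 5.41 × 10⁻⁵ s⁻².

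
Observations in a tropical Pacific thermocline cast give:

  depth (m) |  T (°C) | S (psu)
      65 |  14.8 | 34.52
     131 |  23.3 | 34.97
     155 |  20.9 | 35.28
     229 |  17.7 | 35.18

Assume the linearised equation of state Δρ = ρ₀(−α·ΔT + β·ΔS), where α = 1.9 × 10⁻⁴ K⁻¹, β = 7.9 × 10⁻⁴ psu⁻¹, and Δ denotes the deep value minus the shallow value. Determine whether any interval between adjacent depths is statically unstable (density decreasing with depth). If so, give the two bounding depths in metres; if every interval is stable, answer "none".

65–131 m

Evaluate Δρ/ρ₀ = −αΔT + βΔS across each adjacent pair:
  65–131 m: −αΔT+βΔS = −(1.9 × 10⁻⁴)(+8.5)+(7.9 × 10⁻⁴)(+0.45) = -1.3 × 10⁻³ → UNSTABLE
  131–155 m: −αΔT+βΔS = −(1.9 × 10⁻⁴)(-2.4)+(7.9 × 10⁻⁴)(+0.31) = 7.0 × 10⁻⁴ → stable
  155–229 m: −αΔT+βΔS = −(1.9 × 10⁻⁴)(-3.2)+(7.9 × 10⁻⁴)(-0.10) = 5.3 × 10⁻⁴ → stable
The 65–131 m interval has Δρ < 0: lighter water underlies denser water.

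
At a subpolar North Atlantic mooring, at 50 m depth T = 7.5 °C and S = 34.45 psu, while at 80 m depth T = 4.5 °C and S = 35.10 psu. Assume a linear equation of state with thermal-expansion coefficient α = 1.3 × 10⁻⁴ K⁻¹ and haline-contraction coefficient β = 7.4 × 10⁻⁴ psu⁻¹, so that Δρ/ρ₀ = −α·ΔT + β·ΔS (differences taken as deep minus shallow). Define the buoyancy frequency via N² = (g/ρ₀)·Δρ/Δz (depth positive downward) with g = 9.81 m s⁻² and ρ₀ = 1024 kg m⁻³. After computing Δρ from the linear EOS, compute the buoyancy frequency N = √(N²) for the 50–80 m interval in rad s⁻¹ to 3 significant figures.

ΔT = -3.0 K, ΔS = +0.65 psu (deep − shallow).
Δρ/ρ₀ = −αΔT + βΔS = 3.90 × 10⁻⁴ + 4.81 × 10⁻⁴ = 8.71 × 10⁻⁴, so Δρ ≈ 0.8919 kg m⁻³.
N² = (g/ρ₀)·Δρ/Δz = g·(Δρ/ρ₀)/Δz = 9.81 × 8.71 × 10⁻⁴ / 30 = 2.8482 × 10⁻⁴ s⁻².
N = √(2.8482 × 10⁻⁴) = 0.016877 rad s⁻¹ ≈ 0.0169 rad s⁻¹.

0.0169 rad s⁻¹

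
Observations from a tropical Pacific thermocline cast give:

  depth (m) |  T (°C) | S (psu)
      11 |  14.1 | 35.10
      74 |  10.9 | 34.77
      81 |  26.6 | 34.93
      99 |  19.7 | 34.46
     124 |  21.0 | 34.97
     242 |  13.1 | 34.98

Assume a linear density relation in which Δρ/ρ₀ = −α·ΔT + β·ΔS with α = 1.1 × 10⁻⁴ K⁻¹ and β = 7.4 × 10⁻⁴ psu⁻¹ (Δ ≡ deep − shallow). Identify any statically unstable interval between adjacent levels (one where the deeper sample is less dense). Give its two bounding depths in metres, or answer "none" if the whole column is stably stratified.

Evaluate Δρ/ρ₀ = −αΔT + βΔS across each adjacent pair:
  11–74 m: −αΔT+βΔS = −(1.1 × 10⁻⁴)(-3.2)+(7.4 × 10⁻⁴)(-0.33) = 1.1 × 10⁻⁴ → stable
  74–81 m: −αΔT+βΔS = −(1.1 × 10⁻⁴)(+15.7)+(7.4 × 10⁻⁴)(+0.16) = -1.6 × 10⁻³ → UNSTABLE
  81–99 m: −αΔT+βΔS = −(1.1 × 10⁻⁴)(-6.9)+(7.4 × 10⁻⁴)(-0.47) = 4.1 × 10⁻⁴ → stable
  99–124 m: −αΔT+βΔS = −(1.1 × 10⁻⁴)(+1.3)+(7.4 × 10⁻⁴)(+0.51) = 2.3 × 10⁻⁴ → stable
  124–242 m: −αΔT+βΔS = −(1.1 × 10⁻⁴)(-7.9)+(7.4 × 10⁻⁴)(+0.01) = 8.8 × 10⁻⁴ → stable
The 74–81 m interval has Δρ < 0: lighter water underlies denser water.

74–81 m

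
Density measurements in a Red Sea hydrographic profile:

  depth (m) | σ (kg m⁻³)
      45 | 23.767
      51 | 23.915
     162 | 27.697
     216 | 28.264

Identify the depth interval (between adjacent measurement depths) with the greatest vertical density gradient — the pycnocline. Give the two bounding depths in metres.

51–162 m

Compute the density gradient over each adjacent pair:
  45–51 m: Δρ/Δz = 0.148/6 = 0.025 kg m⁻⁴
  51–162 m: Δρ/Δz = 3.782/111 = 0.034 kg m⁻⁴
  162–216 m: Δρ/Δz = 0.567/54 = 0.010 kg m⁻⁴
The largest gradient is in the 51–162 m interval — the pycnocline.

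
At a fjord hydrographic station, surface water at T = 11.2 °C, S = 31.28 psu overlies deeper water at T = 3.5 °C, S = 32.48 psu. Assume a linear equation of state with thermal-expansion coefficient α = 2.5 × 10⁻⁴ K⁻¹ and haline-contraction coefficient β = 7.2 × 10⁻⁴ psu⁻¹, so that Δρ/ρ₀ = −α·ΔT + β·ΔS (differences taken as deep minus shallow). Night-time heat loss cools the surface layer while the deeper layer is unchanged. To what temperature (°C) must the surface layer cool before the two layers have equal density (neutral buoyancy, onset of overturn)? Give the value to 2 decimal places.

Neutral buoyancy requires Δρ = 0, i.e. −α(T_deep − T_surf′) + β(S_deep − S_surf) = 0.
T_surf′ = T_deep − (β/α)·ΔS = 3.5 − (7.2 × 10⁻⁴/2.5 × 10⁻⁴)·(+1.20) = 0.0440 °C.
Cooling required: 11.2 − (0.0440) = 11.1560 °C.

0.04 °C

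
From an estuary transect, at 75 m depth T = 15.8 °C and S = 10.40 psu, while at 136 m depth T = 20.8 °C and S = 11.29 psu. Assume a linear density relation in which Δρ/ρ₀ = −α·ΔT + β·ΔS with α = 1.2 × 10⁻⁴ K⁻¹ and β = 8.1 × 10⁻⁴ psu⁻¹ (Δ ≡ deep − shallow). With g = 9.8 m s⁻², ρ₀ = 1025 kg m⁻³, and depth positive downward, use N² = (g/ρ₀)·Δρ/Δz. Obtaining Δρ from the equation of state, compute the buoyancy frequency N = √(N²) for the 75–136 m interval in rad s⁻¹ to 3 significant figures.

ΔT = +5.0 K, ΔS = +0.89 psu (deep − shallow).
Δρ/ρ₀ = −αΔT + βΔS = -6.00 × 10⁻⁴ + 7.209 × 10⁻⁴ = 1.209 × 10⁻⁴, so Δρ ≈ 0.1239 kg m⁻³.
N² = (g/ρ₀)·Δρ/Δz = g·(Δρ/ρ₀)/Δz = 9.8 × 1.209 × 10⁻⁴ / 61 = 1.9423 × 10⁻⁵ s⁻².
N = √(1.9423 × 10⁻⁵) = 4.4072 × 10⁻³ rad s⁻¹ ≈ 4.41 × 10⁻³ rad s⁻¹.

4.41 × 10⁻³ rad s⁻¹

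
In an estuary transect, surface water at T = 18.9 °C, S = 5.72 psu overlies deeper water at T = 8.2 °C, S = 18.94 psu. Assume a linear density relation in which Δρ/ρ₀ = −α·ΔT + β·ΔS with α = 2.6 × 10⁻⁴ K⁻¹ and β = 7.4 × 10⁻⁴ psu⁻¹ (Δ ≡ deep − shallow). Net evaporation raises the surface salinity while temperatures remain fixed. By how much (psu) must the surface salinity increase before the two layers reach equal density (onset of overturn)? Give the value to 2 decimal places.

16.98 psu

Neutral buoyancy requires −α(T_deep − T_surf) + β(S_deep − S_surf′) = 0.
S_surf′ = S_deep − (α/β)·ΔT = 18.94 − (2.6 × 10⁻⁴/7.4 × 10⁻⁴)·(-10.7) = 22.6995 psu.
Increase required: 22.6995 − 5.72 = 16.9795 psu.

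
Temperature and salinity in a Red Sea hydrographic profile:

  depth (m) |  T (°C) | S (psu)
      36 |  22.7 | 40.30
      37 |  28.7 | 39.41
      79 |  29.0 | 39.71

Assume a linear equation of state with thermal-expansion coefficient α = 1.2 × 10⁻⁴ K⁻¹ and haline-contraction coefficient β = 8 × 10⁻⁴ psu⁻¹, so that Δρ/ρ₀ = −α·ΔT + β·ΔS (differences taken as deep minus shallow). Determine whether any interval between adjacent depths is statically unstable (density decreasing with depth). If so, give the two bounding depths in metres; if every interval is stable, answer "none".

36–37 m

Evaluate Δρ/ρ₀ = −αΔT + βΔS across each adjacent pair:
  36–37 m: −αΔT+βΔS = −(1.2 × 10⁻⁴)(+6.0)+(8 × 10⁻⁴)(-0.89) = -1.4 × 10⁻³ → UNSTABLE
  37–79 m: −αΔT+βΔS = −(1.2 × 10⁻⁴)(+0.3)+(8 × 10⁻⁴)(+0.30) = 2.0 × 10⁻⁴ → stable
The 36–37 m interval has Δρ < 0: lighter water underlies denser water.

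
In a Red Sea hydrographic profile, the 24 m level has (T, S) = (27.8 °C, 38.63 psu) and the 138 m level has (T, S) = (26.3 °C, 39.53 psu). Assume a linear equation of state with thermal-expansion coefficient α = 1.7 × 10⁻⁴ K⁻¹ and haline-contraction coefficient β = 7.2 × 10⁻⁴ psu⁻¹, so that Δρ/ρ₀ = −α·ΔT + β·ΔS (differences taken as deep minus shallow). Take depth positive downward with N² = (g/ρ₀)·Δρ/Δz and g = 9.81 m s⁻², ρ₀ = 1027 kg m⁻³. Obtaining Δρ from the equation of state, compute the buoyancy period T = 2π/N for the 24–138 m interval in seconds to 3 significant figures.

ΔT = -1.5 K, ΔS = +0.90 psu (deep − shallow).
Δρ/ρ₀ = −αΔT + βΔS = 2.55 × 10⁻⁴ + 6.48 × 10⁻⁴ = 9.03 × 10⁻⁴, so Δρ ≈ 0.9274 kg m⁻³.
N² = (g/ρ₀)·Δρ/Δz = g·(Δρ/ρ₀)/Δz = 9.81 × 9.03 × 10⁻⁴ / 114 = 7.7706 × 10⁻⁵ s⁻².
N = √(7.7706 × 10⁻⁵) = 8.8151 × 10⁻³ rad s⁻¹ → T = 2π/N = 712.78 s ≈ 713 s.

713 s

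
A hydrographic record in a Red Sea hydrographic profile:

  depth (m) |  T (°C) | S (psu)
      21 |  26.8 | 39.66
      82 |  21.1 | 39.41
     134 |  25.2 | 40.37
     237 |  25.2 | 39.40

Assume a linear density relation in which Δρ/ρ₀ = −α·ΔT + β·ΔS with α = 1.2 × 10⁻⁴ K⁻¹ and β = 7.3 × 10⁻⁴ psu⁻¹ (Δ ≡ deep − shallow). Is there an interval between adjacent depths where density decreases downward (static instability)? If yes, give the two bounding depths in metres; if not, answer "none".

134–237 m

Evaluate Δρ/ρ₀ = −αΔT + βΔS across each adjacent pair:
  21–82 m: −αΔT+βΔS = −(1.2 × 10⁻⁴)(-5.7)+(7.3 × 10⁻⁴)(-0.25) = 5.0 × 10⁻⁴ → stable
  82–134 m: −αΔT+βΔS = −(1.2 × 10⁻⁴)(+4.1)+(7.3 × 10⁻⁴)(+0.96) = 2.1 × 10⁻⁴ → stable
  134–237 m: −αΔT+βΔS = −(1.2 × 10⁻⁴)(+0.0)+(7.3 × 10⁻⁴)(-0.97) = -7.1 × 10⁻⁴ → UNSTABLE
The 134–237 m interval has Δρ < 0: lighter water underlies denser water.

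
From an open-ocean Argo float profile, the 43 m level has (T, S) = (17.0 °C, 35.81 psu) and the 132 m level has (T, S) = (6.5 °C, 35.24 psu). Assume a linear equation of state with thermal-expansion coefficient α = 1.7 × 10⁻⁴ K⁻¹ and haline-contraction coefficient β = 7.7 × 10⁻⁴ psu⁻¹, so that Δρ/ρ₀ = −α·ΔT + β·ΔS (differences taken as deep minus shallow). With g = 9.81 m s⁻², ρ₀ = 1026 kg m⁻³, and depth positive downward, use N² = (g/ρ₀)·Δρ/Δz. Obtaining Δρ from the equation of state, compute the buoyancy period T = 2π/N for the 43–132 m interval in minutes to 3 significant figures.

ΔT = -10.5 K, ΔS = -0.57 psu (deep − shallow).
Δρ/ρ₀ = −αΔT + βΔS = 1.785 × 10⁻³ − 4.389 × 10⁻⁴ = 1.3461 × 10⁻³, so Δρ ≈ 1.381 kg m⁻³.
N² = (g/ρ₀)·Δρ/Δz = g·(Δρ/ρ₀)/Δz = 9.81 × 1.3461 × 10⁻³ / 89 = 1.4837 × 10⁻⁴ s⁻².
N = √(1.4837 × 10⁻⁴) = 0.012181 rad s⁻¹ → T = 2π/N = 515.82 s = 8.5970 min ≈ 8.60 min.

8.60 min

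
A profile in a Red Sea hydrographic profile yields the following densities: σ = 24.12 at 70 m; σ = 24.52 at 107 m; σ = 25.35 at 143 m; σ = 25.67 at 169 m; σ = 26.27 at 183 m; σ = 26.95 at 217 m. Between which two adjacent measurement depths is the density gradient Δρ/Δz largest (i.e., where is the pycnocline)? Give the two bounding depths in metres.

169–183 m

Compute the density gradient over each adjacent pair:
  70–107 m: Δρ/Δz = 0.40/37 = 0.011 kg m⁻⁴
  107–143 m: Δρ/Δz = 0.83/36 = 0.023 kg m⁻⁴
  143–169 m: Δρ/Δz = 0.32/26 = 0.012 kg m⁻⁴
  169–183 m: Δρ/Δz = 0.60/14 = 0.043 kg m⁻⁴
  183–217 m: Δρ/Δz = 0.68/34 = 0.020 kg m⁻⁴
The largest gradient is in the 169–183 m interval — the pycnocline.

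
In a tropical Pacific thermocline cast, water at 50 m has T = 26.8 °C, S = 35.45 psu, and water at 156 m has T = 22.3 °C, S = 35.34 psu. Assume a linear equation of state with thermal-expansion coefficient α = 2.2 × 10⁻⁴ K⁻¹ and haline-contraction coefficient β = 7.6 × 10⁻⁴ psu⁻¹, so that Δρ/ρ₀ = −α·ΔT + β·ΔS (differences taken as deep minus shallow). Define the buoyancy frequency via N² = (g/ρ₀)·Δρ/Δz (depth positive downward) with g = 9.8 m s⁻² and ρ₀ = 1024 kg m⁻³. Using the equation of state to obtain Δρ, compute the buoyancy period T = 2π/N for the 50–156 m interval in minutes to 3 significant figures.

ΔT = -4.5 K, ΔS = -0.11 psu (deep − shallow).
Δρ/ρ₀ = −αΔT + βΔS = 9.90 × 10⁻⁴ − 8.36 × 10⁻⁵ = 9.064 × 10⁻⁴, so Δρ ≈ 0.9282 kg m⁻³.
N² = (g/ρ₀)·Δρ/Δz = g·(Δρ/ρ₀)/Δz = 9.8 × 9.064 × 10⁻⁴ / 106 = 8.3799 × 10⁻⁵ s⁻².
N = √(8.3799 × 10⁻⁵) = 9.1542 × 10⁻³ rad s⁻¹ → T = 2π/N = 686.37 s = 11.440 min ≈ 11.4 min.

11.4 min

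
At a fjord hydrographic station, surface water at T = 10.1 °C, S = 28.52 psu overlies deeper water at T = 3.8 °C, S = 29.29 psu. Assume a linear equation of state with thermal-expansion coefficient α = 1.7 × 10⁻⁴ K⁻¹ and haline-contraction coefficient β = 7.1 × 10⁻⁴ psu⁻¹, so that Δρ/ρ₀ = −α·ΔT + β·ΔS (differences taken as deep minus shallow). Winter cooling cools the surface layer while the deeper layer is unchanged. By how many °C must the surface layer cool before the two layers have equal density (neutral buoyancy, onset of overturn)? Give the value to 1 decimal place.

9.5 °C

Neutral buoyancy requires Δρ = 0, i.e. −α(T_deep − T_surf′) + β(S_deep − S_surf) = 0.
T_surf′ = T_deep − (β/α)·ΔS = 3.8 − (7.1 × 10⁻⁴/1.7 × 10⁻⁴)·(+0.77) = 0.584 °C.
Cooling required: 10.1 − (0.584) = 9.516 °C.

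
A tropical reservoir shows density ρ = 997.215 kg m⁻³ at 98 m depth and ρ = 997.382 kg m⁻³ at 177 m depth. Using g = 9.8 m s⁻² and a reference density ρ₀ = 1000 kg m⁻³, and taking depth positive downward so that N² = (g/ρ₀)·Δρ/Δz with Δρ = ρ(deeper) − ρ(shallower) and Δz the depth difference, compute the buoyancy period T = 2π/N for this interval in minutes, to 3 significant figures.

Δρ = 997.382 − 997.215 = 0.167 kg m⁻³ over Δz = 177 − 98 = 79 m.
N² = (9.8/1000) × (0.167/79) = 2.0716 × 10⁻⁵ s⁻².
N = √(2.0716 × 10⁻⁵) = 4.5515 × 10⁻³ rad s⁻¹, so T = 2π/N = 1.3805 × 10³ s = 23.008 min ≈ 23.0 min.
A positive N² confirms static stability across the interval.

23.0 min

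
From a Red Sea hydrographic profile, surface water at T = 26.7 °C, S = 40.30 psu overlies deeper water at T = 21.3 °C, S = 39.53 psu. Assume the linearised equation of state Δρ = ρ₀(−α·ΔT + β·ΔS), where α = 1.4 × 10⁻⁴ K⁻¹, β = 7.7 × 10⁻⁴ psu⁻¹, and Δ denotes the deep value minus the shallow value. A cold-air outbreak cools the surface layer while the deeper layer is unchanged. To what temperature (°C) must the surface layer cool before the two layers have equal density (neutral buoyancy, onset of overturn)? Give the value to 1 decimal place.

25.5 °C

Neutral buoyancy requires Δρ = 0, i.e. −α(T_deep − T_surf′) + β(S_deep − S_surf) = 0.
T_surf′ = T_deep − (β/α)·ΔS = 21.3 − (7.7 × 10⁻⁴/1.4 × 10⁻⁴)·(-0.77) = 25.535 °C.
Cooling required: 26.7 − (25.535) = 1.165 °C.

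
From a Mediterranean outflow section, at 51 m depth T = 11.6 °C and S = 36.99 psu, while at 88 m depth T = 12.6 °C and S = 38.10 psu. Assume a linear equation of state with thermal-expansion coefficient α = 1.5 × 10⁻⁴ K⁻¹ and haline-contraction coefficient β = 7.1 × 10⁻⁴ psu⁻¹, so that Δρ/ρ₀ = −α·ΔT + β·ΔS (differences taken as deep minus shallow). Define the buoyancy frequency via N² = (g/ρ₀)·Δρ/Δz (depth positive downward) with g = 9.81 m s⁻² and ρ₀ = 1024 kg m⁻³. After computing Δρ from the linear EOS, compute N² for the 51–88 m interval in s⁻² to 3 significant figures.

ΔT = +1.0 K, ΔS = +1.11 psu (deep − shallow).
Δρ/ρ₀ = −αΔT + βΔS = -1.50 × 10⁻⁴ + 7.881 × 10⁻⁴ = 6.381 × 10⁻⁴, so Δρ ≈ 0.6534 kg m⁻³.
N² = (g/ρ₀)·Δρ/Δz = g·(Δρ/ρ₀)/Δz = 9.81 × 6.381 × 10⁻⁴ / 37 = 1.6918 × 10⁻⁴ s⁻² ≈ 1.69 × 10⁻⁴ s⁻².

1.69 × 10⁻⁴ s⁻²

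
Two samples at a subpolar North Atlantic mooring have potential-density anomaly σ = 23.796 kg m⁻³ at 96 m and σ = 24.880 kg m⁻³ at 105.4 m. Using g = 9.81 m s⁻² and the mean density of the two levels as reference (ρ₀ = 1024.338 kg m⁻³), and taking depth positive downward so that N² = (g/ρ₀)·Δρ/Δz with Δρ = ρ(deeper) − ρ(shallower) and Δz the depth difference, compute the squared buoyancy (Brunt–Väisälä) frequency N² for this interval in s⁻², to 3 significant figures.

Δρ = 1024.880 − 1023.796 = 1.084 kg m⁻³ over Δz = 105.4 − 96 = 9.4 m.
N² = (9.81/1024.338) × (1.084/9.4) = 1.1044 × 10⁻³ s⁻² ≈ 1.10 × 10⁻³ s⁻².

1.10 × 10⁻³ s⁻²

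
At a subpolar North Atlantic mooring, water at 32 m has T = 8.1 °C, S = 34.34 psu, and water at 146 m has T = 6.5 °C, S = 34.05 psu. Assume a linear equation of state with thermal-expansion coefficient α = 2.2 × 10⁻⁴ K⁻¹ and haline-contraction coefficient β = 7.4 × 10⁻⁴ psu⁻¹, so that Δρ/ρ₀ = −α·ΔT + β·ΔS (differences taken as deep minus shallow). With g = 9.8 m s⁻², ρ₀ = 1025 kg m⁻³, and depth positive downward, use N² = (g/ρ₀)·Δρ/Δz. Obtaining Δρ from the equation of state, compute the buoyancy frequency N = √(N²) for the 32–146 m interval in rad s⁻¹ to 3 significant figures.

3.44 × 10⁻³ rad s⁻¹

ΔT = -1.6 K, ΔS = -0.29 psu (deep − shallow).
Δρ/ρ₀ = −αΔT + βΔS = 3.52 × 10⁻⁴ − 2.146 × 10⁻⁴ = 1.374 × 10⁻⁴, so Δρ ≈ 0.1408 kg m⁻³.
N² = (g/ρ₀)·Δρ/Δz = g·(Δρ/ρ₀)/Δz = 9.8 × 1.374 × 10⁻⁴ / 114 = 1.1812 × 10⁻⁵ s⁻².
N = √(1.1812 × 10⁻⁵) = 3.4369 × 10⁻³ rad s⁻¹ ≈ 3.44 × 10⁻³ rad s⁻¹.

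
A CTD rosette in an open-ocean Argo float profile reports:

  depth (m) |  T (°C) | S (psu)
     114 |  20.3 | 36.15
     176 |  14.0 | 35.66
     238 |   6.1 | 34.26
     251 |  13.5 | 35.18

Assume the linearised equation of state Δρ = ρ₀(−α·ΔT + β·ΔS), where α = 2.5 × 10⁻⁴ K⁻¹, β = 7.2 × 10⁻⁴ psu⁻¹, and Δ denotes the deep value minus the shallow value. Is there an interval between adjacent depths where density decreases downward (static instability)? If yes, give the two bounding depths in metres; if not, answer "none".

238–251 m

Evaluate Δρ/ρ₀ = −αΔT + βΔS across each adjacent pair:
  114–176 m: −αΔT+βΔS = −(2.5 × 10⁻⁴)(-6.3)+(7.2 × 10⁻⁴)(-0.49) = 1.2 × 10⁻³ → stable
  176–238 m: −αΔT+βΔS = −(2.5 × 10⁻⁴)(-7.9)+(7.2 × 10⁻⁴)(-1.40) = 9.7 × 10⁻⁴ → stable
  238–251 m: −αΔT+βΔS = −(2.5 × 10⁻⁴)(+7.4)+(7.2 × 10⁻⁴)(+0.92) = -1.2 × 10⁻³ → UNSTABLE
The 238–251 m interval has Δρ < 0: lighter water underlies denser water.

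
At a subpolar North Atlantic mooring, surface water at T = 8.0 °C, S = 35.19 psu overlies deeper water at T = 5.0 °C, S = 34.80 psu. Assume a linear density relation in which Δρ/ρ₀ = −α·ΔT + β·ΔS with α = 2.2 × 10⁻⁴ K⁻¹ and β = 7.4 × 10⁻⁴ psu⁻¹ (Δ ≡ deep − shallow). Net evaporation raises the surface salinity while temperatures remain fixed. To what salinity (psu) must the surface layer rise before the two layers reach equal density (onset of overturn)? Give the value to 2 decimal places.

35.69 psu

Neutral buoyancy requires −α(T_deep − T_surf) + β(S_deep − S_surf′) = 0.
S_surf′ = S_deep − (α/β)·ΔT = 34.80 − (2.2 × 10⁻⁴/7.4 × 10⁻⁴)·(-3.0) = 35.6919 psu.
Increase required: 35.6919 − 35.19 = 0.5019 psu.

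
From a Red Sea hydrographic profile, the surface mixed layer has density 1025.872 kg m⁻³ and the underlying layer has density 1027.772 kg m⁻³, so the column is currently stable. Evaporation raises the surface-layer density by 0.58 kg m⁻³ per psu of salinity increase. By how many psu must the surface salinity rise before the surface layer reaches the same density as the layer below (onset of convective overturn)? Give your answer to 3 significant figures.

Density deficit of the surface layer: 1027.772 − 1025.872 = 1.9 kg m⁻³.
Required change = 1.9 / 0.58 = 3.28 psu.

3.28 psu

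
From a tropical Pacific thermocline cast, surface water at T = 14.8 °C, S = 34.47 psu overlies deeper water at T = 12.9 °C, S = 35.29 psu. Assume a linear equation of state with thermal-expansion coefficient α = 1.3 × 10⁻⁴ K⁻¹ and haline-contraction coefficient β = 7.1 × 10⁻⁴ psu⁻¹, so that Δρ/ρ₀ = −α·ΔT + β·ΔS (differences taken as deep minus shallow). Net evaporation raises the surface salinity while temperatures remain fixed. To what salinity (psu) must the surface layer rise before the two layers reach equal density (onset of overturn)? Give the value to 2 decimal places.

35.64 psu

Neutral buoyancy requires −α(T_deep − T_surf) + β(S_deep − S_surf′) = 0.
S_surf′ = S_deep − (α/β)·ΔT = 35.29 − (1.3 × 10⁻⁴/7.1 × 10⁻⁴)·(-1.9) = 35.6379 psu.
Increase required: 35.6379 − 34.47 = 1.1679 psu.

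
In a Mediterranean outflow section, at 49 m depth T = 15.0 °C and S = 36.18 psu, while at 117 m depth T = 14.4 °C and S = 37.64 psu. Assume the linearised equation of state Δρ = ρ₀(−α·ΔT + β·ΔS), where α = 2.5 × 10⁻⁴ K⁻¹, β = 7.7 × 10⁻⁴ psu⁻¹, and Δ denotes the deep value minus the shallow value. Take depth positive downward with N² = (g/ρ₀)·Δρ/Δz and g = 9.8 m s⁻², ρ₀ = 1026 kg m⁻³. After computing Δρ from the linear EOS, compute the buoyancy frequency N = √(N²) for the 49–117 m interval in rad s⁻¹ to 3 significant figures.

ΔT = -0.6 K, ΔS = +1.46 psu (deep − shallow).
Δρ/ρ₀ = −αΔT + βΔS = 1.50 × 10⁻⁴ + 1.1242 × 10⁻³ = 1.2742 × 10⁻³, so Δρ ≈ 1.307 kg m⁻³.
N² = (g/ρ₀)·Δρ/Δz = g·(Δρ/ρ₀)/Δz = 9.8 × 1.2742 × 10⁻³ / 68 = 1.8363 × 10⁻⁴ s⁻².
N = √(1.8363 × 10⁻⁴) = 0.013551 rad s⁻¹ ≈ 0.0136 rad s⁻¹.

0.0136 rad s⁻¹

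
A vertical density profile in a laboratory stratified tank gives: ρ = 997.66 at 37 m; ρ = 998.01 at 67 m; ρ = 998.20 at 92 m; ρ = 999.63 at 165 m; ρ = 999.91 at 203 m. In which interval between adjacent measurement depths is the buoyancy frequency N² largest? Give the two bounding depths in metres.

Compute the density gradient over each adjacent pair:
  37–67 m: Δρ/Δz = 0.35/30 = 0.012 kg m⁻⁴
  67–92 m: Δρ/Δz = 0.19/25 = 7.6 × 10⁻³ kg m⁻⁴
  92–165 m: Δρ/Δz = 1.43/73 = 0.020 kg m⁻⁴
  165–203 m: Δρ/Δz = 0.28/38 = 7.4 × 10⁻³ kg m⁻⁴
The largest gradient is in the 92–165 m interval — the pycnocline.

92–165 m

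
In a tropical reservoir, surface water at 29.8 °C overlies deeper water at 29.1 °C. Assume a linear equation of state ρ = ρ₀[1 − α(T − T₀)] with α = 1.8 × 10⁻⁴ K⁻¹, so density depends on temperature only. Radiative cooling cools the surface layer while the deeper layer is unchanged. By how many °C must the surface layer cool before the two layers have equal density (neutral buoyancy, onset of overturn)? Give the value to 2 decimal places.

0.70 °C

With temperature the only control, equal density requires T_surf′ = T_deep.
T_surf′ = 29.1 °C.
Cooling required: 29.8 − 29.1 = 0.70 °C.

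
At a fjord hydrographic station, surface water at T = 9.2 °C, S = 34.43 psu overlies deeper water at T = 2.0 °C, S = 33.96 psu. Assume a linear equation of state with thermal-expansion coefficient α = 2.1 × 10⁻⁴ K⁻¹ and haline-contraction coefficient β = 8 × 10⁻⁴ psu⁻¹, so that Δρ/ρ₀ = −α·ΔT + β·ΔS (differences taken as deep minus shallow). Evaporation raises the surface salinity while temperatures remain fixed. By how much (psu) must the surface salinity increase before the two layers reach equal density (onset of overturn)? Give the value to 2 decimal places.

1.42 psu

Neutral buoyancy requires −α(T_deep − T_surf) + β(S_deep − S_surf′) = 0.
S_surf′ = S_deep − (α/β)·ΔT = 33.96 − (2.1 × 10⁻⁴/8 × 10⁻⁴)·(-7.2) = 35.8500 psu.
Increase required: 35.8500 − 34.43 = 1.4200 psu.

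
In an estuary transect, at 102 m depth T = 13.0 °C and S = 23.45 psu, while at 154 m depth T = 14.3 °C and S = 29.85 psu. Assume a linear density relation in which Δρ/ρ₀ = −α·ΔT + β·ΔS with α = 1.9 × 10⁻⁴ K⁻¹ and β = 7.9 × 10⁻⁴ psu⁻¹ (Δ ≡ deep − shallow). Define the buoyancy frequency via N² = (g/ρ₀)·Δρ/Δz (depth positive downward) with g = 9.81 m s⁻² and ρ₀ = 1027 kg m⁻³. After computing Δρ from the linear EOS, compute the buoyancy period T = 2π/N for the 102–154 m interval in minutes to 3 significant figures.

ΔT = +1.3 K, ΔS = +6.40 psu (deep − shallow).
Δρ/ρ₀ = −αΔT + βΔS = -2.47 × 10⁻⁴ + 5.056 × 10⁻³ = 4.809 × 10⁻³, so Δρ ≈ 4.939 kg m⁻³.
N² = (g/ρ₀)·Δρ/Δz = g·(Δρ/ρ₀)/Δz = 9.81 × 4.809 × 10⁻³ / 52 = 9.0724 × 10⁻⁴ s⁻².
N = √(9.0724 × 10⁻⁴) = 0.030120 rad s⁻¹ → T = 2π/N = 208.61 s = 3.4768 min ≈ 3.48 min.

3.48 min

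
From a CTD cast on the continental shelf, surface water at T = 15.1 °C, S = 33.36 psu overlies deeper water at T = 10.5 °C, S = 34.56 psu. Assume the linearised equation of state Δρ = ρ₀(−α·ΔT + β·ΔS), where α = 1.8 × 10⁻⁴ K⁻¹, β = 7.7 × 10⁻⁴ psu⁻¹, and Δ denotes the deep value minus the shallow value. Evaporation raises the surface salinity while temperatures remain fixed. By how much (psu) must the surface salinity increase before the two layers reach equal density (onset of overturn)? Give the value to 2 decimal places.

2.28 psu

Neutral buoyancy requires −α(T_deep − T_surf) + β(S_deep − S_surf′) = 0.
S_surf′ = S_deep − (α/β)·ΔT = 34.56 − (1.8 × 10⁻⁴/7.7 × 10⁻⁴)·(-4.6) = 35.6353 psu.
Increase required: 35.6353 − 33.36 = 2.2753 psu.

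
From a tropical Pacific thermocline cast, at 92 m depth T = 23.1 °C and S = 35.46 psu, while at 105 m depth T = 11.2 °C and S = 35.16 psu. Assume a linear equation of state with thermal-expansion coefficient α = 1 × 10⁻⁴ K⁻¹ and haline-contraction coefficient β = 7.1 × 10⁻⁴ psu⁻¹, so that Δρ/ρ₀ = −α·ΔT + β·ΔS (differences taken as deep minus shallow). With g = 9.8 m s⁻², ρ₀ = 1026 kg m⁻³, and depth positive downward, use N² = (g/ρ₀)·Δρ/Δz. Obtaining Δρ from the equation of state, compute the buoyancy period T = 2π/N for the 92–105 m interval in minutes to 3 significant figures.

3.86 min

ΔT = -11.9 K, ΔS = -0.30 psu (deep − shallow).
Δρ/ρ₀ = −αΔT + βΔS = 1.19 × 10⁻³ − 2.13 × 10⁻⁴ = 9.77 × 10⁻⁴, so Δρ ≈ 1.002 kg m⁻³.
N² = (g/ρ₀)·Δρ/Δz = g·(Δρ/ρ₀)/Δz = 9.8 × 9.77 × 10⁻⁴ / 13 = 7.3651 × 10⁻⁴ s⁻².
N = √(7.3651 × 10⁻⁴) = 0.027139 rad s⁻¹ → T = 2π/N = 231.52 s = 3.8587 min ≈ 3.86 min.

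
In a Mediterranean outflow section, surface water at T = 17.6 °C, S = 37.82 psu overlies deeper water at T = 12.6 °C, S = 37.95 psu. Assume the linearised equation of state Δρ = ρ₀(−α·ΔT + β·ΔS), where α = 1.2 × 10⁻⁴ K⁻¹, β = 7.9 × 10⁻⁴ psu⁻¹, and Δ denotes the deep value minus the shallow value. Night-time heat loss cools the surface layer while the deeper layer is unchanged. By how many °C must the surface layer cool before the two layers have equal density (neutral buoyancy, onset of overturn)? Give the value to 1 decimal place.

Neutral buoyancy requires Δρ = 0, i.e. −α(T_deep − T_surf′) + β(S_deep − S_surf) = 0.
T_surf′ = T_deep − (β/α)·ΔS = 12.6 − (7.9 × 10⁻⁴/1.2 × 10⁻⁴)·(+0.13) = 11.744 °C.
Cooling required: 17.6 − (11.744) = 5.856 °C.

5.9 °C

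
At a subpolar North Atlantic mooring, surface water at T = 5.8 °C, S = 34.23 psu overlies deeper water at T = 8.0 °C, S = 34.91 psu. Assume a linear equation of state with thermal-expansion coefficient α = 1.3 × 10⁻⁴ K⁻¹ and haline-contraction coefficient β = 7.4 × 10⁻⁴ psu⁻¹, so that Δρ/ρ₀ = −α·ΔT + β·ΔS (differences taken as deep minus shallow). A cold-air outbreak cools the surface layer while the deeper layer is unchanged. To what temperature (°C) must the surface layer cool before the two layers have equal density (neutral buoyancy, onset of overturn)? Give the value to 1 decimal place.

4.1 °C

Neutral buoyancy requires Δρ = 0, i.e. −α(T_deep − T_surf′) + β(S_deep − S_surf) = 0.
T_surf′ = T_deep − (β/α)·ΔS = 8.0 − (7.4 × 10⁻⁴/1.3 × 10⁻⁴)·(+0.68) = 4.129 °C.
Cooling required: 5.8 − (4.129) = 1.671 °C.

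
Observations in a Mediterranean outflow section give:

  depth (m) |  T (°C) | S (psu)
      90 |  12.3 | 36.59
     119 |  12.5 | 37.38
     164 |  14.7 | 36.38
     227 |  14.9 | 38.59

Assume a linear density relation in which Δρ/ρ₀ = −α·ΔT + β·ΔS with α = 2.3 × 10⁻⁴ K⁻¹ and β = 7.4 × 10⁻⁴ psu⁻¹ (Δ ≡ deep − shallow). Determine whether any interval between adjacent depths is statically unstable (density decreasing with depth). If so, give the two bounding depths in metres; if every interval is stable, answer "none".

119–164 m

Evaluate Δρ/ρ₀ = −αΔT + βΔS across each adjacent pair:
  90–119 m: −αΔT+βΔS = −(2.3 × 10⁻⁴)(+0.2)+(7.4 × 10⁻⁴)(+0.79) = 5.4 × 10⁻⁴ → stable
  119–164 m: −αΔT+βΔS = −(2.3 × 10⁻⁴)(+2.2)+(7.4 × 10⁻⁴)(-1.00) = -1.2 × 10⁻³ → UNSTABLE
  164–227 m: −αΔT+βΔS = −(2.3 × 10⁻⁴)(+0.2)+(7.4 × 10⁻⁴)(+2.21) = 1.6 × 10⁻³ → stable
The 119–164 m interval has Δρ < 0: lighter water underlies denser water.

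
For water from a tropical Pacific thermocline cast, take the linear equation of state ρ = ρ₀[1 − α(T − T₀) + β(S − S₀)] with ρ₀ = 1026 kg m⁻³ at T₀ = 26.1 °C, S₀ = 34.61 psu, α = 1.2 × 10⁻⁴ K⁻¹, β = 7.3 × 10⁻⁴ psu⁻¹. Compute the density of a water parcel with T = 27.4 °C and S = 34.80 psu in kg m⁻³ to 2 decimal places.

1025.98 kg m⁻³

T − T₀ = +1.3 K, S − S₀ = +0.19 psu.
Bracket = 1 − α·(+1.3) + β·(+0.19) = 1 + (-1.73 × 10⁻⁵) = 0.9999827.
ρ = 1026 × 0.9999827 = 1025.98 kg m⁻³.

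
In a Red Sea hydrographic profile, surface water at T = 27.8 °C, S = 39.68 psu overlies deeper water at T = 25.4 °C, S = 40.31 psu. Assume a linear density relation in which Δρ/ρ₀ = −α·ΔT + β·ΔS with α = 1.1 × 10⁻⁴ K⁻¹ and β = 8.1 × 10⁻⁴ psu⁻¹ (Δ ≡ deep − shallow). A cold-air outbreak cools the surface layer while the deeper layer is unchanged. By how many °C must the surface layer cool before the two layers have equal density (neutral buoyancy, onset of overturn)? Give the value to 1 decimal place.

7.0 °C

Neutral buoyancy requires Δρ = 0, i.e. −α(T_deep − T_surf′) + β(S_deep − S_surf) = 0.
T_surf′ = T_deep − (β/α)·ΔS = 25.4 − (8.1 × 10⁻⁴/1.1 × 10⁻⁴)·(+0.63) = 20.761 °C.
Cooling required: 27.8 − (20.761) = 7.039 °C.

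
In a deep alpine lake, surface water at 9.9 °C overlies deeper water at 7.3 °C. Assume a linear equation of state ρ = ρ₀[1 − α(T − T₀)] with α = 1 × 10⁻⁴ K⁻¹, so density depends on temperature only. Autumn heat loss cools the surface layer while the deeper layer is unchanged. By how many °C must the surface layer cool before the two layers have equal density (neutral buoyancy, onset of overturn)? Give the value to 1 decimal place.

2.6 °C

With temperature the only control, equal density requires T_surf′ = T_deep.
T_surf′ = 7.3 °C.
Cooling required: 9.9 − 7.3 = 2.6 °C.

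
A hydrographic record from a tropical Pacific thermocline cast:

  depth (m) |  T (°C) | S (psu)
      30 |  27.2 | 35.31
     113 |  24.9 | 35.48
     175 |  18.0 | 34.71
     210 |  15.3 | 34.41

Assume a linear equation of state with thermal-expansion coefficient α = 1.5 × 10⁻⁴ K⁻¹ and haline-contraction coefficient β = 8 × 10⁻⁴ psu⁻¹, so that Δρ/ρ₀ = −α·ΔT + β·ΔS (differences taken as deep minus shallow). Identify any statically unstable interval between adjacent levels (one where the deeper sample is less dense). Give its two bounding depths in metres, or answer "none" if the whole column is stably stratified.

Evaluate Δρ/ρ₀ = −αΔT + βΔS across each adjacent pair:
  30–113 m: −αΔT+βΔS = −(1.5 × 10⁻⁴)(-2.3)+(8 × 10⁻⁴)(+0.17) = 4.8 × 10⁻⁴ → stable
  113–175 m: −αΔT+βΔS = −(1.5 × 10⁻⁴)(-6.9)+(8 × 10⁻⁴)(-0.77) = 4.2 × 10⁻⁴ → stable
  175–210 m: −αΔT+βΔS = −(1.5 × 10⁻⁴)(-2.7)+(8 × 10⁻⁴)(-0.30) = 1.6 × 10⁻⁴ → stable
Every interval has Δρ > 0: the column is stably stratified throughout.

none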